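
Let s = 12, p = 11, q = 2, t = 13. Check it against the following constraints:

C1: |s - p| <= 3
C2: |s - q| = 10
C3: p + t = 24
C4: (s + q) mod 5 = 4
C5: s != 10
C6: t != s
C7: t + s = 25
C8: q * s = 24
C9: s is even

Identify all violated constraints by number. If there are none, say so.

None — every constraint holds.

C1: |12 - 11| = 1; 1 ≤ 3 — satisfied.
C2: |12 - 2| = 10 — satisfied.
C3: p + t = 11 + 13 = 24 — satisfied.
C4: s + q = 14; 14 mod 5 = 4 — satisfied.
C5: s = 12, and 12 ≠ 10 — satisfied.
C6: t = 13, s = 12; distinct — satisfied.
C7: t + s = 13 + 12 = 25 — satisfied.
C8: q * s = 2 * 12 = 24 — satisfied.
C9: s = 12 is even — satisfied.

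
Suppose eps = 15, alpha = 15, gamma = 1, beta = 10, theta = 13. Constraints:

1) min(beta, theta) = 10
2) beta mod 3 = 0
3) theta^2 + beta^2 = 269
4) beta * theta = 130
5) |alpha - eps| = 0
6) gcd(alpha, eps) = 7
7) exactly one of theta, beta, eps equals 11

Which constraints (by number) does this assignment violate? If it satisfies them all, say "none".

1) min(10, 13) = 10  ✓
2) 10 mod 3 = 1, not 0  ✗
3) theta^2 + beta^2 = 13^2 + 10^2 = 169 + 100 = 269  ✓
4) beta * theta = 10 * 13 = 130  ✓
5) |15 - 15| = 0  ✓
6) gcd(15, 15) = 15, not 7  ✗
7) theta=13, beta=10, eps=15; 0 of them equal 11, not exactly one  ✗

No — constraints 2, 6, and 7 are not satisfied.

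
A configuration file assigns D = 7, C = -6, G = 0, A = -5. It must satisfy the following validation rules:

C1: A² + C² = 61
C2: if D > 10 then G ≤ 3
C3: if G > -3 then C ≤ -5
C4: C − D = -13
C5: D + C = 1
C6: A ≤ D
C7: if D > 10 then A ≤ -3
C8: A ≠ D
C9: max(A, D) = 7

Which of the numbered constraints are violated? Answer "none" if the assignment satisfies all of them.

Yes — all constraints hold.

C1: A² + C² = (-5)² + (-6)² = 25 + 36 = 61  true
C2: D = 7, not > 10; antecedent false, conditional vacuously true  true
C3: G = 0 > -3, so we need C ≤ -5; C = -6 ≤ -5  true
C4: C − D = -6 − 7 = -13  true
C5: D + C = 7 + (-6) = 1  true
C6: A = -5, D = 7; -5 ≤ 7  true
C7: D = 7, not > 10; antecedent false, conditional vacuously true  true
C8: A = -5, D = 7; distinct  true
C9: max(-5, 7) = 7  true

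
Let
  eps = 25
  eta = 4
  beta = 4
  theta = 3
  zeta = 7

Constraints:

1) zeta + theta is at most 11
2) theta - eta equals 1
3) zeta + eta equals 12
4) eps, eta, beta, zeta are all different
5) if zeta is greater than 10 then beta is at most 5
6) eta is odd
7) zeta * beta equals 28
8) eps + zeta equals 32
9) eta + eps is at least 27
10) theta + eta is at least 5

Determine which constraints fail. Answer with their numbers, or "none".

1) zeta + theta = 7 + 3 = 10; 10 ≤ 11  holds
2) theta - eta = 3 - 4 = -1, not 1  fails
3) zeta + eta = 7 + 4 = 11, not 12  fails
4) eta = beta = 4, not all different  fails
5) zeta = 7, not > 10; antecedent false, conditional vacuously true  holds
6) eta = 4 is even  fails
7) zeta * beta = 7 * 4 = 28  holds
8) eps + zeta = 25 + 7 = 32  holds
9) eta + eps = 4 + 25 = 29; 29 ≥ 27  holds
10) theta + eta = 3 + 4 = 7; 7 ≥ 5  holds

Constraints 2, 3, 4, 6 are violated.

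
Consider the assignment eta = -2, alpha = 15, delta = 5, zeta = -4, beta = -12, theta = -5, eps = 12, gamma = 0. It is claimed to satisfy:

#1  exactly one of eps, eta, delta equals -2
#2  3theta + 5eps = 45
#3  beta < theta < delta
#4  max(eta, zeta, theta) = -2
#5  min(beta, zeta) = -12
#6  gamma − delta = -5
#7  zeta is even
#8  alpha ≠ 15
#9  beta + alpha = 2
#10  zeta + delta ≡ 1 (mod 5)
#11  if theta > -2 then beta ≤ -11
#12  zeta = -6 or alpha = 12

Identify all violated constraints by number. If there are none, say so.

#1 eps=12, eta=-2, delta=5; 1 of them equals -2  ✓
#2 3theta + 5eps = 3(-5) + 5(12) = 45  ✓
#3 values -12 < -5 < 5  ✓
#4 max(-2, -4, -5) = -2  ✓
#5 min(-12, -4) = -12  ✓
#6 gamma − delta = 0 − 5 = -5  ✓
#7 zeta = -4 is even  ✓
#8 alpha = 15, but 15 is required to differ  ✗
#9 beta + alpha = -12 + 15 = 3, not 2  ✗
#10 zeta + delta = 1; 1 mod 5 = 1  ✓
#11 theta = -5, not > -2; antecedent false, conditional vacuously true  ✓
#12 zeta = -4 ≠ -6 and alpha = 15 ≠ 12; both disjuncts false  ✗

No — constraints 8, 9, and 12 are not satisfied.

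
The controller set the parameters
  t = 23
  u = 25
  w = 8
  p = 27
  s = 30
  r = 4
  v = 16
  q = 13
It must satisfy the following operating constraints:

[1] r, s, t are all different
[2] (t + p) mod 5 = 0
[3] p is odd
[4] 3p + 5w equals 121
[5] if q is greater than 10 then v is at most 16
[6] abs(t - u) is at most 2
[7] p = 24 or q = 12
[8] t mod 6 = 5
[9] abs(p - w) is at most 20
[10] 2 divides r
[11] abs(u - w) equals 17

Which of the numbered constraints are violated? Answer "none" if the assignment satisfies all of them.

The assignment fails constraint 7.

[1] values 4, 30, 23 are pairwise distinct — satisfied.
[2] t + p = 50; 50 mod 5 = 0 — satisfied.
[3] p = 27 is odd — satisfied.
[4] 3p + 5w = 3(27) + 5(8) = 121 — satisfied.
[5] q = 13 > 10, so we need v ≤ 16; v = 16 ≤ 16 — satisfied.
[6] abs(23 - 25) = 2; 2 ≤ 2 — satisfied.
[7] p = 27 ≠ 24 and q = 13 ≠ 12; both disjuncts false — violated.
[8] 23 mod 6 = 5 — satisfied.
[9] abs(27 - 8) = 19; 19 ≤ 20 — satisfied.
[10] 4 / 2 = 2, so 2 divides 4 — satisfied.
[11] abs(25 - 8) = 17 — satisfied.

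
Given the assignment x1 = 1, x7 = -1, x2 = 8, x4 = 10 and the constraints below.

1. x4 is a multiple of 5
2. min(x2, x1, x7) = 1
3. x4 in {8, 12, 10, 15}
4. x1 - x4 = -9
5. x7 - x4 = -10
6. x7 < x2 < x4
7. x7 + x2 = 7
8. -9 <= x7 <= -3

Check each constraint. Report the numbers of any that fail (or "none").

1. 10 / 5 = 2, so 5 divides 10 — holds.
2. min(8, 1, -1) = -1, not 1 — does not hold.
3. x4 = 10 is in {8, 12, 10, 15} — holds.
4. x1 - x4 = 1 - 10 = -9 — holds.
5. x7 - x4 = -1 - 10 = -11, not -10 — does not hold.
6. values -1 < 8 < 10 — holds.
7. x7 + x2 = -1 + 8 = 7 — holds.
8. x7 = -1 is outside [-9, -3] — does not hold.

Constraints 2, 5, 8 do not hold.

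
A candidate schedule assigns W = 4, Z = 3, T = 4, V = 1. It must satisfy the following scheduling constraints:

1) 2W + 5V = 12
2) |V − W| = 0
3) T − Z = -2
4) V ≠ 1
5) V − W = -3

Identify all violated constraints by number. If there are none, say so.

Constraints 1, 2, 3, and 4 do not hold.

1) 2W + 5V = 2(4) + 5(1) = 13, not 12 — violated.
2) |1 − 4| = 3, not 0 — violated.
3) T − Z = 4 − 3 = 1, not -2 — violated.
4) V = 1, but 1 is required to differ — violated.
5) V − W = 1 − 4 = -3 — satisfied.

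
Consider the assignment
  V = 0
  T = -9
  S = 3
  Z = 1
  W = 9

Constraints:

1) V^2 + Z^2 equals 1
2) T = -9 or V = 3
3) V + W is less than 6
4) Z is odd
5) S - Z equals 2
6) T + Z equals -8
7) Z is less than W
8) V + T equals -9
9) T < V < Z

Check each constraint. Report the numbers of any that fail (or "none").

1) V^2 + Z^2 = 0^2 + 1^2 = 0 + 1 = 1  true
2) T = -9 = -9 (first disjunct)  true
3) V + W = 0 + 9 = 9; 9 ≥ 6, bound 6 not met  false
4) Z = 1 is odd  true
5) S - Z = 3 - 1 = 2  true
6) T + Z = -9 + 1 = -8  true
7) Z = 1, W = 9; 1 < 9  true
8) V + T = 0 + (-9) = -9  true
9) values -9 < 0 < 1  true

Constraint 3 does not hold.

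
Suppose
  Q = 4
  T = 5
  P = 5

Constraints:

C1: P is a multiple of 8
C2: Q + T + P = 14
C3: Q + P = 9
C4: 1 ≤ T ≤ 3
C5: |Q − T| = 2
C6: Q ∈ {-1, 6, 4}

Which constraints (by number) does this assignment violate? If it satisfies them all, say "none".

Constraints 1, 4, and 5 do not hold.

C1: 5 = 8×0 + 5, so 8 does not divide 5 — fails.
C2: Q + T + P = 4 + 5 + 5 = 14 — holds.
C3: Q + P = 4 + 5 = 9 — holds.
C4: T = 5 is outside [1, 3] — fails.
C5: |4 − 5| = 1, not 2 — fails.
C6: Q = 4 is in {-1, 6, 4} — holds.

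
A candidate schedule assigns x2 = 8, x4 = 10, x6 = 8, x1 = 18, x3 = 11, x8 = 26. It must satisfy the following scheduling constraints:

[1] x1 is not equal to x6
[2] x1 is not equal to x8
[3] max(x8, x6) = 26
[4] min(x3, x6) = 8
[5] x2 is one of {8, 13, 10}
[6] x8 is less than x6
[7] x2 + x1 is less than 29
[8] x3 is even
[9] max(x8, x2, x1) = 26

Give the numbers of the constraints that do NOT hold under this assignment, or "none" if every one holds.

The assignment fails constraints 6 and 8.

[1] x1 = 18, x6 = 8; distinct  ✓
[2] x1 = 18, x8 = 26; distinct  ✓
[3] max(26, 8) = 26  ✓
[4] min(11, 8) = 8  ✓
[5] x2 = 8 is in {8, 13, 10}  ✓
[6] x8 = 26, x6 = 8; 26 ≥ 8 (want <)  ✗
[7] x2 + x1 = 8 + 18 = 26; 26 < 29  ✓
[8] x3 = 11 is odd  ✗
[9] max(26, 8, 18) = 26  ✓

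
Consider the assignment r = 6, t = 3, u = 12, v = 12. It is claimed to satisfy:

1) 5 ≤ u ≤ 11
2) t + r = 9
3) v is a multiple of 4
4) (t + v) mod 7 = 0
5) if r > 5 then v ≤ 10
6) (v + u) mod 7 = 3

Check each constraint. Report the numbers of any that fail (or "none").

Violated: 1, 4, 5.

1) u = 12 is outside [5, 11] — violated.
2) t + r = 3 + 6 = 9 — satisfied.
3) 12 / 4 = 3, so 4 divides 12 — satisfied.
4) t + v = 15; 15 mod 7 = 1, not 0 — violated.
5) r = 6 > 5, so we need v ≤ 10; but v = 12 > 10 — violated.
6) v + u = 24; 24 mod 7 = 3 — satisfied.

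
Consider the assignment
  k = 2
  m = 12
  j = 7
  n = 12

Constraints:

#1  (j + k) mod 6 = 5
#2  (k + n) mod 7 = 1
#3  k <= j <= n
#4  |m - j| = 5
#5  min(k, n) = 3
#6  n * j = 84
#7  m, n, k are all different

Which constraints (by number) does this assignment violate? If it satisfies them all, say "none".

Constraints 1, 2, 5, 7 are violated.

#1 j + k = 9; 9 mod 6 = 3, not 5 — violated.
#2 k + n = 14; 14 mod 7 = 0, not 1 — violated.
#3 values 2 <= 7 <= 12 — satisfied.
#4 |12 - 7| = 5 — satisfied.
#5 min(2, 12) = 2, not 3 — violated.
#6 n * j = 12 * 7 = 84 — satisfied.
#7 m = n = 12, not all different — violated.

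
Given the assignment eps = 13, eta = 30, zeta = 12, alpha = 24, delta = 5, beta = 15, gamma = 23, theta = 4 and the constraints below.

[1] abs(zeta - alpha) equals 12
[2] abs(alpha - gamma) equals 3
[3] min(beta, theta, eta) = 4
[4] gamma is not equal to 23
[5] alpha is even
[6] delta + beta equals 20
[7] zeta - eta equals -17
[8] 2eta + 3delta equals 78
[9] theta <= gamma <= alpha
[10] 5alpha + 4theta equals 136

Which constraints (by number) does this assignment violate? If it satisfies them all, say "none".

[1] abs(12 - 24) = 12  ✓
[2] abs(24 - 23) = 1, not 3  ✗
[3] min(15, 4, 30) = 4  ✓
[4] gamma = 23, but 23 is required to differ  ✗
[5] alpha = 24 is even  ✓
[6] delta + beta = 5 + 15 = 20  ✓
[7] zeta - eta = 12 - 30 = -18, not -17  ✗
[8] 2eta + 3delta = 2(30) + 3(5) = 75, not 78  ✗
[9] values 4 <= 23 <= 24  ✓
[10] 5alpha + 4theta = 5(24) + 4(4) = 136  ✓

Constraints 2, 4, 7, and 8 are violated.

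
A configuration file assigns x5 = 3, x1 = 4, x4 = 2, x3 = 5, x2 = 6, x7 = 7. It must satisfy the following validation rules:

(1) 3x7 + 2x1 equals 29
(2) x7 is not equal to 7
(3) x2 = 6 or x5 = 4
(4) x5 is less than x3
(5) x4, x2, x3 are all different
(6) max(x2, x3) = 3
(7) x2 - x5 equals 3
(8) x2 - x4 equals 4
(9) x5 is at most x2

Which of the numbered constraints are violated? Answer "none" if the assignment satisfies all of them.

(1) 3x7 + 2x1 = 3(7) + 2(4) = 29  ✓
(2) x7 = 7, but 7 is required to differ  ✗
(3) x2 = 6 = 6 (first disjunct)  ✓
(4) x5 = 3, x3 = 5; 3 < 5  ✓
(5) values 2, 6, 5 are pairwise distinct  ✓
(6) max(6, 5) = 6, not 3  ✗
(7) x2 - x5 = 6 - 3 = 3  ✓
(8) x2 - x4 = 6 - 2 = 4  ✓
(9) x5 = 3, x2 = 6; 3 ≤ 6  ✓

No — constraints 2 and 6 are not satisfied.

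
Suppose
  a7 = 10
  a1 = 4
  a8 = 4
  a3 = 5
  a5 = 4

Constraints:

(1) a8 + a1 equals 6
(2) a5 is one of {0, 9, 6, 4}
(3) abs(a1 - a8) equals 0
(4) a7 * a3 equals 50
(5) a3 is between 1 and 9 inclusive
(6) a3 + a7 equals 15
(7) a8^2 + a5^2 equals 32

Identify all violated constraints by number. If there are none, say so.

(1) a8 + a1 = 4 + 4 = 8, not 6 — violated.
(2) a5 = 4 is in {0, 9, 6, 4} — satisfied.
(3) abs(4 - 4) = 0 — satisfied.
(4) a7 * a3 = 10 * 5 = 50 — satisfied.
(5) a3 = 5 lies in [1, 9] — satisfied.
(6) a3 + a7 = 5 + 10 = 15 — satisfied.
(7) a8^2 + a5^2 = 4^2 + 4^2 = 16 + 16 = 32 — satisfied.

Constraint 1 does not hold.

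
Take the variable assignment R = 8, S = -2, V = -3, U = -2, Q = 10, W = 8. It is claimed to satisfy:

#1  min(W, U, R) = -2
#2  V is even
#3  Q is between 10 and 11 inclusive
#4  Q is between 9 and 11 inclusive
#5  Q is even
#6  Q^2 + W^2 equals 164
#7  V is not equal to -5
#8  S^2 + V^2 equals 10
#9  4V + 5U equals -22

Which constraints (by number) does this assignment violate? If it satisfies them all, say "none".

Violated: 2, 8.

#1 min(8, -2, 8) = -2 — satisfied.
#2 V = -3 is odd — violated.
#3 Q = 10 lies in [10, 11] — satisfied.
#4 Q = 10 lies in [9, 11] — satisfied.
#5 Q = 10 is even — satisfied.
#6 Q^2 + W^2 = 10^2 + 8^2 = 100 + 64 = 164 — satisfied.
#7 V = -3, and -3 ≠ -5 — satisfied.
#8 S^2 + V^2 = (-2)^2 + (-3)^2 = 4 + 9 = 13, not 10 — violated.
#9 4V + 5U = 4(-3) + 5(-2) = -22 — satisfied.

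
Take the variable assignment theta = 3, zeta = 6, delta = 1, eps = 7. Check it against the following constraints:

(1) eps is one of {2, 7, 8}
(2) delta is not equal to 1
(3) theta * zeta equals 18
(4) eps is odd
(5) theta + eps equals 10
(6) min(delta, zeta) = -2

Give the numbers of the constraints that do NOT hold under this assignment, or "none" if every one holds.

(1) eps = 7 is in {2, 7, 8} — OK.
(2) delta = 1, but 1 is required to differ — violated.
(3) theta * zeta = 3 * 6 = 18 — OK.
(4) eps = 7 is odd — OK.
(5) theta + eps = 3 + 7 = 10 — OK.
(6) min(1, 6) = 1, not -2 — violated.

Violated: 2 and 6.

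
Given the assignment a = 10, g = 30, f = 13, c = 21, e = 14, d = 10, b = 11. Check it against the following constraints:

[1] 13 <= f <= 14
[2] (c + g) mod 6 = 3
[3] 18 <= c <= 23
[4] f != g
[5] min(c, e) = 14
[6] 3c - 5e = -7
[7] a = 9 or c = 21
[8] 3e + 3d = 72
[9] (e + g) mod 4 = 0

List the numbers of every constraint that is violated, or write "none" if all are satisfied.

[1] f = 13 lies in [13, 14]  OK
[2] c + g = 51; 51 mod 6 = 3  OK
[3] c = 21 lies in [18, 23]  OK
[4] f = 13, g = 30; distinct  OK
[5] min(21, 14) = 14  OK
[6] 3c - 5e = 3(21) - 5(14) = -7  OK
[7] a = 10 ≠ 9, but c = 21 = 21 (second disjunct)  OK
[8] 3e + 3d = 3(14) + 3(10) = 72  OK
[9] e + g = 44; 44 mod 4 = 0  OK

No violations.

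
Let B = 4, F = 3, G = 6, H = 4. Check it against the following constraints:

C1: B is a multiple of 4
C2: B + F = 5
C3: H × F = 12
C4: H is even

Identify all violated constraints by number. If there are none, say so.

Violated: 2.

C1: 4 / 4 = 1, so 4 divides 4 — holds.
C2: B + F = 4 + 3 = 7, not 5 — fails.
C3: H × F = 4 × 3 = 12 — holds.
C4: H = 4 is even — holds.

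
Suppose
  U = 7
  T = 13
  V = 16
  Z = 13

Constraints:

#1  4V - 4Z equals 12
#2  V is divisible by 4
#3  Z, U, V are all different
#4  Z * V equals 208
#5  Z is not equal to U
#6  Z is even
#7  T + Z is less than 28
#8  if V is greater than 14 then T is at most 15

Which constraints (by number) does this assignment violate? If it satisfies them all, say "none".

#1 4V - 4Z = 4(16) - 4(13) = 12  yes
#2 16 / 4 = 4, so 4 divides 16  yes
#3 values 13, 7, 16 are pairwise distinct  yes
#4 Z * V = 13 * 16 = 208  yes
#5 Z = 13, U = 7; distinct  yes
#6 Z = 13 is odd  no
#7 T + Z = 13 + 13 = 26; 26 < 28  yes
#8 V = 16 > 14, so we need T ≤ 15; T = 13 ≤ 15  yes

The assignment fails constraint 6.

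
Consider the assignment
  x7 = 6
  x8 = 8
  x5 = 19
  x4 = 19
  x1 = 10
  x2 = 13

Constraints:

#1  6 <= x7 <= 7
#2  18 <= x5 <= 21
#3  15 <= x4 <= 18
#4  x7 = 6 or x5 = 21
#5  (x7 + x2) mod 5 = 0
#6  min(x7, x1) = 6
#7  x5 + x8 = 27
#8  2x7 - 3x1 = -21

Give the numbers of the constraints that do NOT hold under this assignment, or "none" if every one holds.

#1 x7 = 6 lies in [6, 7]  true
#2 x5 = 19 lies in [18, 21]  true
#3 x4 = 19 is outside [15, 18]  false
#4 x7 = 6 = 6 (first disjunct)  true
#5 x7 + x2 = 19; 19 mod 5 = 4, not 0  false
#6 min(6, 10) = 6  true
#7 x5 + x8 = 19 + 8 = 27  true
#8 2x7 - 3x1 = 2(6) - 3(10) = -18, not -21  false

Constraints 3, 5, 8 do not hold.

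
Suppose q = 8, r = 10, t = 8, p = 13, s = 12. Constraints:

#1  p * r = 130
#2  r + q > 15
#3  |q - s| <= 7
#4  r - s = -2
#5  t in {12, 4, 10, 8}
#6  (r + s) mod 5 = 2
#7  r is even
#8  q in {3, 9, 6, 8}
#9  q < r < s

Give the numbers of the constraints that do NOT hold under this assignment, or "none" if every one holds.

None — every constraint holds.

#1 p * r = 13 * 10 = 130  true
#2 r + q = 10 + 8 = 18; 18 > 15  true
#3 |8 - 12| = 4; 4 ≤ 7  true
#4 r - s = 10 - 12 = -2  true
#5 t = 8 is in {12, 4, 10, 8}  true
#6 r + s = 22; 22 mod 5 = 2  true
#7 r = 10 is even  true
#8 q = 8 is in {3, 9, 6, 8}  true
#9 values 8 < 10 < 12  true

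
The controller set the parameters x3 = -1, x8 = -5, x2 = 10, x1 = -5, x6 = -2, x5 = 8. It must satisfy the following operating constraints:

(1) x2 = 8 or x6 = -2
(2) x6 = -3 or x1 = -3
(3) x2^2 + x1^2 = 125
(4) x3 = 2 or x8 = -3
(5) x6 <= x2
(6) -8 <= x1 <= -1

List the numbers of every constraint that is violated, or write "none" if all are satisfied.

Violated: 2 and 4.

(1) x2 = 10 ≠ 8, but x6 = -2 = -2 (second disjunct)  OK
(2) x6 = -2 ≠ -3 and x1 = -5 ≠ -3; both disjuncts false  FAIL
(3) x2^2 + x1^2 = 10^2 + (-5)^2 = 100 + 25 = 125  OK
(4) x3 = -1 ≠ 2 and x8 = -5 ≠ -3; both disjuncts false  FAIL
(5) x6 = -2, x2 = 10; -2 ≤ 10  OK
(6) x1 = -5 lies in [-8, -1]  OK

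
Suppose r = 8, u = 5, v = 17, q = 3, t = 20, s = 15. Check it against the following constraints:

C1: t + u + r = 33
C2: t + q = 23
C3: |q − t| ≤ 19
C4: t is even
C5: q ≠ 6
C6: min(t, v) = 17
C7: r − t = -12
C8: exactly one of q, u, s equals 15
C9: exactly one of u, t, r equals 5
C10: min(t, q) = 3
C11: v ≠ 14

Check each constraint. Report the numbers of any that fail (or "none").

C1: t + u + r = 20 + 5 + 8 = 33 — holds.
C2: t + q = 20 + 3 = 23 — holds.
C3: |3 − 20| = 17; 17 ≤ 19 — holds.
C4: t = 20 is even — holds.
C5: q = 3, and 3 ≠ 6 — holds.
C6: min(20, 17) = 17 — holds.
C7: r − t = 8 − 20 = -12 — holds.
C8: q=3, u=5, s=15; 1 of them equals 15 — holds.
C9: u=5, t=20, r=8; 1 of them equals 5 — holds.
C10: min(20, 3) = 3 — holds.
C11: v = 17, and 17 ≠ 14 — holds.

Yes — all constraints hold.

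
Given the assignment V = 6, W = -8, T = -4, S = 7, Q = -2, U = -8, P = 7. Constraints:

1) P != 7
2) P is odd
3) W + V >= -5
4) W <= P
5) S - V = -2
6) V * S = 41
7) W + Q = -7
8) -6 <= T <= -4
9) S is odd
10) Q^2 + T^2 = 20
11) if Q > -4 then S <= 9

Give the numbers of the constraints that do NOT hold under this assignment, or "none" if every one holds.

Constraints 1, 5, 6, and 7 do not hold.

1) P = 7, but 7 is required to differ — fails.
2) P = 7 is odd — holds.
3) W + V = -8 + 6 = -2; -2 ≥ -5 — holds.
4) W = -8, P = 7; -8 ≤ 7 — holds.
5) S - V = 7 - 6 = 1, not -2 — fails.
6) V * S = 6 * 7 = 42, not 41 — fails.
7) W + Q = -8 + (-2) = -10, not -7 — fails.
8) T = -4 lies in [-6, -4] — holds.
9) S = 7 is odd — holds.
10) Q^2 + T^2 = (-2)^2 + (-4)^2 = 4 + 16 = 20 — holds.
11) Q = -2 > -4, so we need S ≤ 9; S = 7 ≤ 9 — holds.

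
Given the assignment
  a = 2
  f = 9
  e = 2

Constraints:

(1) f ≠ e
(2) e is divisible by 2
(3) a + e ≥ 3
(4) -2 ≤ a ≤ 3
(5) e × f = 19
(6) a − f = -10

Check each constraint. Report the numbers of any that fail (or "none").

No — constraints 5 and 6 are not satisfied.

(1) f = 9, e = 2; distinct — OK.
(2) 2 / 2 = 1, so 2 divides 2 — OK.
(3) a + e = 2 + 2 = 4; 4 ≥ 3 — OK.
(4) a = 2 lies in [-2, 3] — OK.
(5) e × f = 2 × 9 = 18, not 19 — violated.
(6) a − f = 2 − 9 = -7, not -10 — violated.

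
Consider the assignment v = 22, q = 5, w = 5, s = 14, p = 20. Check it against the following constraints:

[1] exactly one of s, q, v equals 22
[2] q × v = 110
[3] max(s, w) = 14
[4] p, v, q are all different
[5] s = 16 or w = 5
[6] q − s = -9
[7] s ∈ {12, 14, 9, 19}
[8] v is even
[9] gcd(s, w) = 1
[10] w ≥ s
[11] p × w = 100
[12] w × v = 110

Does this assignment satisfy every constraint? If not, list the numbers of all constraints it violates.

[1] s=14, q=5, v=22; 1 of them equals 22  ✔
[2] q × v = 5 × 22 = 110  ✔
[3] max(14, 5) = 14  ✔
[4] values 20, 22, 5 are pairwise distinct  ✔
[5] s = 14 ≠ 16, but w = 5 = 5 (second disjunct)  ✔
[6] q − s = 5 − 14 = -9  ✔
[7] s = 14 is in {12, 14, 9, 19}  ✔
[8] v = 22 is even  ✔
[9] gcd(14, 5) = 1  ✔
[10] w = 5, s = 14; 5 < 14 (want ≥)  ✘
[11] p × w = 20 × 5 = 100  ✔
[12] w × v = 5 × 22 = 110  ✔

The assignment fails constraint 10.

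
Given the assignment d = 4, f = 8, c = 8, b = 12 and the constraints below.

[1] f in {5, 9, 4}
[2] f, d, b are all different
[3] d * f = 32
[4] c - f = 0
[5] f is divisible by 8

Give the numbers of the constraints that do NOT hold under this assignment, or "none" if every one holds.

No — constraint 1 is not satisfied.

[1] f = 8 is not in {5, 9, 4} — fails.
[2] values 8, 4, 12 are pairwise distinct — holds.
[3] d * f = 4 * 8 = 32 — holds.
[4] c - f = 8 - 8 = 0 — holds.
[5] 8 / 8 = 1, so 8 divides 8 — holds.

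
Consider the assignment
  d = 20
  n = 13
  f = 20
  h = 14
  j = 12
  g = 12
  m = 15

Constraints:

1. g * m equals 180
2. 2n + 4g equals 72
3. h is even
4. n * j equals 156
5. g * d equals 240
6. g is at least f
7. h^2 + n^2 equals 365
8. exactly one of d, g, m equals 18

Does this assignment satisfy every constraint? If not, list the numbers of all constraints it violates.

Constraints 2, 6, 8 do not hold.

1. g * m = 12 * 15 = 180  holds
2. 2n + 4g = 2(13) + 4(12) = 74, not 72  fails
3. h = 14 is even  holds
4. n * j = 13 * 12 = 156  holds
5. g * d = 12 * 20 = 240  holds
6. g = 12, f = 20; 12 < 20 (want ≥)  fails
7. h^2 + n^2 = 14^2 + 13^2 = 196 + 169 = 365  holds
8. d=20, g=12, m=15; 0 of them equal 18, not exactly one  fails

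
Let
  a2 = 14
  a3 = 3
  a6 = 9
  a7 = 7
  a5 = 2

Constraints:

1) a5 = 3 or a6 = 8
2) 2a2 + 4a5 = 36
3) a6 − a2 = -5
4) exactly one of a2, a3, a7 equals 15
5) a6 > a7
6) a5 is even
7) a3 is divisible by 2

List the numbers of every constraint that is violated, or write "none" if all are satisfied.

1) a5 = 2 ≠ 3 and a6 = 9 ≠ 8; both disjuncts false — violated.
2) 2a2 + 4a5 = 2(14) + 4(2) = 36 — satisfied.
3) a6 − a2 = 9 − 14 = -5 — satisfied.
4) a2=14, a3=3, a7=7; 0 of them equal 15, not exactly one — violated.
5) a6 = 9, a7 = 7; 9 > 7 — satisfied.
6) a5 = 2 is even — satisfied.
7) 3 = 2×1 + 1, so 2 does not divide 3 — violated.

Violated: 1, 4, and 7.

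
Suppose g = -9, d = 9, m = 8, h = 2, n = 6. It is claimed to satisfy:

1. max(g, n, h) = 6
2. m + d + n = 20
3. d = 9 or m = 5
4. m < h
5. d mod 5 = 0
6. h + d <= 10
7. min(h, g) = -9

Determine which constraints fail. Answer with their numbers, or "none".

Constraints 2, 4, 5, 6 are violated.

1. max(-9, 6, 2) = 6 — holds.
2. m + d + n = 8 + 9 + 6 = 23, not 20 — does not hold.
3. d = 9 = 9 (first disjunct) — holds.
4. m = 8, h = 2; 8 ≥ 2 (want <) — does not hold.
5. 9 mod 5 = 4, not 0 — does not hold.
6. h + d = 2 + 9 = 11; 11 > 10, bound 10 not met — does not hold.
7. min(2, -9) = -9 — holds.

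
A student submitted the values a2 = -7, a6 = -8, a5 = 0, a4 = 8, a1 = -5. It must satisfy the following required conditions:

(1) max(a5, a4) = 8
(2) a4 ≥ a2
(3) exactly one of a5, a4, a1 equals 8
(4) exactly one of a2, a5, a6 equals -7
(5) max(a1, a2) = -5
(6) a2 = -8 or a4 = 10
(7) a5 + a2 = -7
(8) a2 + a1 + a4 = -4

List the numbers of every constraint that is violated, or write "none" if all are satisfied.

Constraint 6 is violated.

(1) max(0, 8) = 8 — holds.
(2) a4 = 8, a2 = -7; 8 ≥ -7 — holds.
(3) a5=0, a4=8, a1=-5; 1 of them equals 8 — holds.
(4) a2=-7, a5=0, a6=-8; 1 of them equals -7 — holds.
(5) max(-5, -7) = -5 — holds.
(6) a2 = -7 ≠ -8 and a4 = 8 ≠ 10; both disjuncts false — fails.
(7) a5 + a2 = 0 + (-7) = -7 — holds.
(8) a2 + a1 + a4 = -7 + (-5) + 8 = -4 — holds.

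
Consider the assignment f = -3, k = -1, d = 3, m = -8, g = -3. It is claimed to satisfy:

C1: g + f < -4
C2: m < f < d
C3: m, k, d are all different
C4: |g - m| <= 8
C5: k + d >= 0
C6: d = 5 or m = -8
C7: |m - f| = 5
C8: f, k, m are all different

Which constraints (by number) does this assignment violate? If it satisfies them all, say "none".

C1: g + f = -3 + (-3) = -6; -6 < -4  yes
C2: values -8 < -3 < 3  yes
C3: values -8, -1, 3 are pairwise distinct  yes
C4: |-3 - (-8)| = 5; 5 ≤ 8  yes
C5: k + d = -1 + 3 = 2; 2 ≥ 0  yes
C6: d = 3 ≠ 5, but m = -8 = -8 (second disjunct)  yes
C7: |-8 - (-3)| = 5  yes
C8: values -3, -1, -8 are pairwise distinct  yes

The assignment satisfies every constraint.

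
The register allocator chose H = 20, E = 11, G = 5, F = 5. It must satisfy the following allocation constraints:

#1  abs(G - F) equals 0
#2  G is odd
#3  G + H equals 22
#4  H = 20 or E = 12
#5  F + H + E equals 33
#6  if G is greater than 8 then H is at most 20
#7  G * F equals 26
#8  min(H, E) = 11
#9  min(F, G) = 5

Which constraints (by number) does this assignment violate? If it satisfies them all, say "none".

The assignment fails constraints 3, 5, 7.

#1 abs(5 - 5) = 0 — holds.
#2 G = 5 is odd — holds.
#3 G + H = 5 + 20 = 25, not 22 — does not hold.
#4 H = 20 = 20 (first disjunct) — holds.
#5 F + H + E = 5 + 20 + 11 = 36, not 33 — does not hold.
#6 G = 5, not > 8; antecedent false, conditional vacuously true — holds.
#7 G * F = 5 * 5 = 25, not 26 — does not hold.
#8 min(20, 11) = 11 — holds.
#9 min(5, 5) = 5 — holds.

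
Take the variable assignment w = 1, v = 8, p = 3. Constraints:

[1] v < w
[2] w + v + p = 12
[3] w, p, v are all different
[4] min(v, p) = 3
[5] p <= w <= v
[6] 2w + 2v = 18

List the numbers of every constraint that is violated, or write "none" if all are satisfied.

[1] v = 8, w = 1; 8 ≥ 1 (want <) — fails.
[2] w + v + p = 1 + 8 + 3 = 12 — holds.
[3] values 1, 3, 8 are pairwise distinct — holds.
[4] min(8, 3) = 3 — holds.
[5] values 3, 1, 8; p = 3 is not <= w = 1 — fails.
[6] 2w + 2v = 2(1) + 2(8) = 18 — holds.

No — constraints 1 and 5 are not satisfied.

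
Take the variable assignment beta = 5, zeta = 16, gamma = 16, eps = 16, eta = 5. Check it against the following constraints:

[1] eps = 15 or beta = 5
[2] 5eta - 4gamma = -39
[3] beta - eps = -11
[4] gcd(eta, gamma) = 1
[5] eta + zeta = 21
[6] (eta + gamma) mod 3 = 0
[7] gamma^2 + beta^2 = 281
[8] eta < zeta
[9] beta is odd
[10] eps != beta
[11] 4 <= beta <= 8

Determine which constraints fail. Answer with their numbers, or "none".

All constraints are satisfied.

[1] eps = 16 ≠ 15, but beta = 5 = 5 (second disjunct)  OK
[2] 5eta - 4gamma = 5(5) - 4(16) = -39  OK
[3] beta - eps = 5 - 16 = -11  OK
[4] gcd(5, 16) = 1  OK
[5] eta + zeta = 5 + 16 = 21  OK
[6] eta + gamma = 21; 21 mod 3 = 0  OK
[7] gamma^2 + beta^2 = 16^2 + 5^2 = 256 + 25 = 281  OK
[8] eta = 5, zeta = 16; 5 < 16  OK
[9] beta = 5 is odd  OK
[10] eps = 16, beta = 5; distinct  OK
[11] beta = 5 lies in [4, 8]  OK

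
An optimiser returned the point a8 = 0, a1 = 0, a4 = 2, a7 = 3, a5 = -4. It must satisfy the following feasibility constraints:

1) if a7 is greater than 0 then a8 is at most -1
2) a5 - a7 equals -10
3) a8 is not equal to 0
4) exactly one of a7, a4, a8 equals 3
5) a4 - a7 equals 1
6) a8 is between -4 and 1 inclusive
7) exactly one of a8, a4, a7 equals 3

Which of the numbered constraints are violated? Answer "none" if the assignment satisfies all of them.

1) a7 = 3 > 0, so we need a8 ≤ -1; but a8 = 0 > -1 — violated.
2) a5 - a7 = -4 - 3 = -7, not -10 — violated.
3) a8 = 0, but 0 is required to differ — violated.
4) a7=3, a4=2, a8=0; 1 of them equals 3 — OK.
5) a4 - a7 = 2 - 3 = -1, not 1 — violated.
6) a8 = 0 lies in [-4, 1] — OK.
7) a8=0, a4=2, a7=3; 1 of them equals 3 — OK.

The assignment fails constraints 1, 2, 3, and 5.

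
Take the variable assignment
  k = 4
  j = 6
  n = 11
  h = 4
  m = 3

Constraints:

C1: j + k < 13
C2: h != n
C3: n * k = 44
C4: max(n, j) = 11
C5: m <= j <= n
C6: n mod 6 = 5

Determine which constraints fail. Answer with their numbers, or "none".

C1: j + k = 6 + 4 = 10; 10 < 13 — holds.
C2: h = 4, n = 11; distinct — holds.
C3: n * k = 11 * 4 = 44 — holds.
C4: max(11, 6) = 11 — holds.
C5: values 3 <= 6 <= 11 — holds.
C6: 11 mod 6 = 5 — holds.

Yes — all constraints hold.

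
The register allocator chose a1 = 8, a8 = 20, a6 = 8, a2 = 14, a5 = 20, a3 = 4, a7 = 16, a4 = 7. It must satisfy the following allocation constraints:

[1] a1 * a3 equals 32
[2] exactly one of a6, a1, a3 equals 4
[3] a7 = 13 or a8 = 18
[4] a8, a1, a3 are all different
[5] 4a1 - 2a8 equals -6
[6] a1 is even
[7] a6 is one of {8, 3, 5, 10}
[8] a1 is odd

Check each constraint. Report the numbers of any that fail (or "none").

The assignment fails constraints 3, 5, and 8.

[1] a1 * a3 = 8 * 4 = 32  OK
[2] a6=8, a1=8, a3=4; 1 of them equals 4  OK
[3] a7 = 16 ≠ 13 and a8 = 20 ≠ 18; both disjuncts false  FAIL
[4] values 20, 8, 4 are pairwise distinct  OK
[5] 4a1 - 2a8 = 4(8) - 2(20) = -8, not -6  FAIL
[6] a1 = 8 is even  OK
[7] a6 = 8 is in {8, 3, 5, 10}  OK
[8] a1 = 8 is even  FAIL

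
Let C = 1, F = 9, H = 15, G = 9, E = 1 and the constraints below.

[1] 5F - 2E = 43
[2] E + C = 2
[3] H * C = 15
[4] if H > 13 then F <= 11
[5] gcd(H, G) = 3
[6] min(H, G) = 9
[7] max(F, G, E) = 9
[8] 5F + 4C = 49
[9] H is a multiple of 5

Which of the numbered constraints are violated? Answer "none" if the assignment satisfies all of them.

The assignment satisfies every constraint.

[1] 5F - 2E = 5(9) - 2(1) = 43  ✓
[2] E + C = 1 + 1 = 2  ✓
[3] H * C = 15 * 1 = 15  ✓
[4] H = 15 > 13, so we need F ≤ 11; F = 9 ≤ 11  ✓
[5] gcd(15, 9) = 3  ✓
[6] min(15, 9) = 9  ✓
[7] max(9, 9, 1) = 9  ✓
[8] 5F + 4C = 5(9) + 4(1) = 49  ✓
[9] 15 / 5 = 3, so 5 divides 15  ✓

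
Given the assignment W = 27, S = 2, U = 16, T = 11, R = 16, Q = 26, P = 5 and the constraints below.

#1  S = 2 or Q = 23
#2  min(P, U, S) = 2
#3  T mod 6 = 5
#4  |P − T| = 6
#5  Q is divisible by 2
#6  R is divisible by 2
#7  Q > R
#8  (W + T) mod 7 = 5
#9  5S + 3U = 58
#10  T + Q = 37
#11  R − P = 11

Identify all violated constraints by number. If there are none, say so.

#1 S = 2 = 2 (first disjunct) — OK.
#2 min(5, 16, 2) = 2 — OK.
#3 11 mod 6 = 5 — OK.
#4 |5 − 11| = 6 — OK.
#5 26 / 2 = 13, so 2 divides 26 — OK.
#6 16 / 2 = 8, so 2 divides 16 — OK.
#7 Q = 26, R = 16; 26 > 16 — OK.
#8 W + T = 38; 38 mod 7 = 3, not 5 — violated.
#9 5S + 3U = 5(2) + 3(16) = 58 — OK.
#10 T + Q = 11 + 26 = 37 — OK.
#11 R − P = 16 − 5 = 11 — OK.

The assignment fails constraint 8.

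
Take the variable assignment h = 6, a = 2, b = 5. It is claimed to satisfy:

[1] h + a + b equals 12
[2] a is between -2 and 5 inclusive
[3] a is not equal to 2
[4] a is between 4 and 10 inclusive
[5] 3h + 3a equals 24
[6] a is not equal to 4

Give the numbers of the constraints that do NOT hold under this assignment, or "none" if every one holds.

[1] h + a + b = 6 + 2 + 5 = 13, not 12 — violated.
[2] a = 2 lies in [-2, 5] — satisfied.
[3] a = 2, but 2 is required to differ — violated.
[4] a = 2 is outside [4, 10] — violated.
[5] 3h + 3a = 3(6) + 3(2) = 24 — satisfied.
[6] a = 2, and 2 ≠ 4 — satisfied.

The assignment fails constraints 1, 3, and 4.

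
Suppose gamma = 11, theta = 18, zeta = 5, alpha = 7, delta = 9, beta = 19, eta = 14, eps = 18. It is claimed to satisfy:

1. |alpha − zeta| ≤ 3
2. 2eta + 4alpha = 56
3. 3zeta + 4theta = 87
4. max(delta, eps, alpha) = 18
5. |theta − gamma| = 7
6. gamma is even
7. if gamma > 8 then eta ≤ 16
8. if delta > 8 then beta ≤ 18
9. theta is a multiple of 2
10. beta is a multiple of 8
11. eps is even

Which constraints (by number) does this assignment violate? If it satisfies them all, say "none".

1. |7 − 5| = 2; 2 ≤ 3 — satisfied.
2. 2eta + 4alpha = 2(14) + 4(7) = 56 — satisfied.
3. 3zeta + 4theta = 3(5) + 4(18) = 87 — satisfied.
4. max(9, 18, 7) = 18 — satisfied.
5. |18 − 11| = 7 — satisfied.
6. gamma = 11 is odd — violated.
7. gamma = 11 > 8, so we need eta ≤ 16; eta = 14 ≤ 16 — satisfied.
8. delta = 9 > 8, so we need beta ≤ 18; but beta = 19 > 18 — violated.
9. 18 / 2 = 9, so 2 divides 18 — satisfied.
10. 19 = 8×2 + 3, so 8 does not divide 19 — violated.
11. eps = 18 is even — satisfied.

Constraints 6, 8, 10 do not hold.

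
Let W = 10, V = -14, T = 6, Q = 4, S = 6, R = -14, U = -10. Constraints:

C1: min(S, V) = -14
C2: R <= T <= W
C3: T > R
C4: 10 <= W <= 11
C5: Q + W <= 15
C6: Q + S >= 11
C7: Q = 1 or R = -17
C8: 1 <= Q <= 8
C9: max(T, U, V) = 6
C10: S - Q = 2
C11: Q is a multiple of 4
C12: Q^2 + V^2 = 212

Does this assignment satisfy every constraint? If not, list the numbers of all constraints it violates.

C1: min(6, -14) = -14 — satisfied.
C2: values -14 <= 6 <= 10 — satisfied.
C3: T = 6, R = -14; 6 > -14 — satisfied.
C4: W = 10 lies in [10, 11] — satisfied.
C5: Q + W = 4 + 10 = 14; 14 ≤ 15 — satisfied.
C6: Q + S = 4 + 6 = 10; 10 < 11, bound 11 not met — violated.
C7: Q = 4 ≠ 1 and R = -14 ≠ -17; both disjuncts false — violated.
C8: Q = 4 lies in [1, 8] — satisfied.
C9: max(6, -10, -14) = 6 — satisfied.
C10: S - Q = 6 - 4 = 2 — satisfied.
C11: 4 / 4 = 1, so 4 divides 4 — satisfied.
C12: Q^2 + V^2 = 4^2 + (-14)^2 = 16 + 196 = 212 — satisfied.

The assignment fails constraints 6, 7.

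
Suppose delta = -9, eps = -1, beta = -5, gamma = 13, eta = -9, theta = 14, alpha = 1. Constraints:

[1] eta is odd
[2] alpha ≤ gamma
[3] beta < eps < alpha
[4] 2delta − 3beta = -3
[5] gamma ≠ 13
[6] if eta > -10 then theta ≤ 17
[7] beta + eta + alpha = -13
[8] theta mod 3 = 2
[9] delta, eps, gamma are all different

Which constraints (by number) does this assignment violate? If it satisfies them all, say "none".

[1] eta = -9 is odd  ✔
[2] alpha = 1, gamma = 13; 1 ≤ 13  ✔
[3] values -5 < -1 < 1  ✔
[4] 2delta − 3beta = 2(-9) − 3(-5) = -3  ✔
[5] gamma = 13, but 13 is required to differ  ✘
[6] eta = -9 > -10, so we need theta ≤ 17; theta = 14 ≤ 17  ✔
[7] beta + eta + alpha = -5 + (-9) + 1 = -13  ✔
[8] 14 mod 3 = 2  ✔
[9] values -9, -1, 13 are pairwise distinct  ✔

Constraint 5 is violated.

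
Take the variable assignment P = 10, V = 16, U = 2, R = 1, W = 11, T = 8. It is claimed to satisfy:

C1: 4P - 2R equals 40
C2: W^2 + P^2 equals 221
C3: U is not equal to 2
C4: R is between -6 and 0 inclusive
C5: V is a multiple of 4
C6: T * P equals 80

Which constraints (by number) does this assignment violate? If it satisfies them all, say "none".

No — constraints 1, 3, 4 are not satisfied.

C1: 4P - 2R = 4(10) - 2(1) = 38, not 40 — violated.
C2: W^2 + P^2 = 11^2 + 10^2 = 121 + 100 = 221 — OK.
C3: U = 2, but 2 is required to differ — violated.
C4: R = 1 is outside [-6, 0] — violated.
C5: 16 / 4 = 4, so 4 divides 16 — OK.
C6: T * P = 8 * 10 = 80 — OK.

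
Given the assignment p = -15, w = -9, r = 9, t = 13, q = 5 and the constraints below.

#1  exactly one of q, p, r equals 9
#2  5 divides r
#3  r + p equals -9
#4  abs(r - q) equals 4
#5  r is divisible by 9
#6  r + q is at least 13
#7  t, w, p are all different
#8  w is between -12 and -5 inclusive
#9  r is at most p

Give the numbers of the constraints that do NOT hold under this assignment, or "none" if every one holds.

#1 q=5, p=-15, r=9; 1 of them equals 9 — OK.
#2 9 = 5*1 + 4, so 5 does not divide 9 — violated.
#3 r + p = 9 + (-15) = -6, not -9 — violated.
#4 abs(9 - 5) = 4 — OK.
#5 9 / 9 = 1, so 9 divides 9 — OK.
#6 r + q = 9 + 5 = 14; 14 ≥ 13 — OK.
#7 values 13, -9, -15 are pairwise distinct — OK.
#8 w = -9 lies in [-12, -5] — OK.
#9 r = 9, p = -15; 9 > -15 (want ≤) — violated.

Violated: 2, 3, and 9.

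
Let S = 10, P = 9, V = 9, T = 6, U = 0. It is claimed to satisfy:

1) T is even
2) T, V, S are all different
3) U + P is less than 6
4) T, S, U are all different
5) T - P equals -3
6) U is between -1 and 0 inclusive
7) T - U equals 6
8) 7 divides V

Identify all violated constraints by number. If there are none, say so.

1) T = 6 is even — holds.
2) values 6, 9, 10 are pairwise distinct — holds.
3) U + P = 0 + 9 = 9; 9 ≥ 6, bound 6 not met — does not hold.
4) values 6, 10, 0 are pairwise distinct — holds.
5) T - P = 6 - 9 = -3 — holds.
6) U = 0 lies in [-1, 0] — holds.
7) T - U = 6 - 0 = 6 — holds.
8) 9 = 7*1 + 2, so 7 does not divide 9 — does not hold.

Violated: 3 and 8.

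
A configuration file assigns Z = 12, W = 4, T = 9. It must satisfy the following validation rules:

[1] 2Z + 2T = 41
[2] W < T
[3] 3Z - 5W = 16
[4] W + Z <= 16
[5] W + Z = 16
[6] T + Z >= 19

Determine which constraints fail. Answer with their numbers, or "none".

No — constraint 1 is not satisfied.

[1] 2Z + 2T = 2(12) + 2(9) = 42, not 41  FAIL
[2] W = 4, T = 9; 4 < 9  OK
[3] 3Z - 5W = 3(12) - 5(4) = 16  OK
[4] W + Z = 4 + 12 = 16; 16 ≤ 16  OK
[5] W + Z = 4 + 12 = 16  OK
[6] T + Z = 9 + 12 = 21; 21 ≥ 19  OK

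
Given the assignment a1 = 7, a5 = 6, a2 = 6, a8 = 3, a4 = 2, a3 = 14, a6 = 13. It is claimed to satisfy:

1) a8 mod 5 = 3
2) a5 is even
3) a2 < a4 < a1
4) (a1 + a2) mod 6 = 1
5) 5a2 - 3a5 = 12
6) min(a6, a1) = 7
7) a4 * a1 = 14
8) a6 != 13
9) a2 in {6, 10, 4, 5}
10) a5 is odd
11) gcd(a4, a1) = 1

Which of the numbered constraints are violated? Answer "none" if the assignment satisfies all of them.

The assignment fails constraints 3, 8, and 10.

1) 3 mod 5 = 3 — holds.
2) a5 = 6 is even — holds.
3) values 6, 2, 7; a2 = 6 is not < a4 = 2 — does not hold.
4) a1 + a2 = 13; 13 mod 6 = 1 — holds.
5) 5a2 - 3a5 = 5(6) - 3(6) = 12 — holds.
6) min(13, 7) = 7 — holds.
7) a4 * a1 = 2 * 7 = 14 — holds.
8) a6 = 13, but 13 is required to differ — does not hold.
9) a2 = 6 is in {6, 10, 4, 5} — holds.
10) a5 = 6 is even — does not hold.
11) gcd(2, 7) = 1 — holds.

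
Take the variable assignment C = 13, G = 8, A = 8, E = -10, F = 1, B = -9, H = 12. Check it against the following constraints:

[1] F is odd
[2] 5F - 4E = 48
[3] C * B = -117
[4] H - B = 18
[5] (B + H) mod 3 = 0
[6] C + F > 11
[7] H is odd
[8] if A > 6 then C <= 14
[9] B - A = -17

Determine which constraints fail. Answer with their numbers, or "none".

Violated: 2, 4, 7.

[1] F = 1 is odd — satisfied.
[2] 5F - 4E = 5(1) - 4(-10) = 45, not 48 — violated.
[3] C * B = 13 * (-9) = -117 — satisfied.
[4] H - B = 12 - (-9) = 21, not 18 — violated.
[5] B + H = 3; 3 mod 3 = 0 — satisfied.
[6] C + F = 13 + 1 = 14; 14 > 11 — satisfied.
[7] H = 12 is even — violated.
[8] A = 8 > 6, so we need C ≤ 14; C = 13 ≤ 14 — satisfied.
[9] B - A = -9 - 8 = -17 — satisfied.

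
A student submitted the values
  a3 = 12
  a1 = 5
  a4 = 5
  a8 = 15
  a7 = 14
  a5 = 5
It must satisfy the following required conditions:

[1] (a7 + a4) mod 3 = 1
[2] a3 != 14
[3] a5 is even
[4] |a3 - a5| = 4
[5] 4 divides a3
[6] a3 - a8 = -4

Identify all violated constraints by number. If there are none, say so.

[1] a7 + a4 = 19; 19 mod 3 = 1 — OK.
[2] a3 = 12, and 12 ≠ 14 — OK.
[3] a5 = 5 is odd — violated.
[4] |12 - 5| = 7, not 4 — violated.
[5] 12 / 4 = 3, so 4 divides 12 — OK.
[6] a3 - a8 = 12 - 15 = -3, not -4 — violated.

Violated: 3, 4, and 6.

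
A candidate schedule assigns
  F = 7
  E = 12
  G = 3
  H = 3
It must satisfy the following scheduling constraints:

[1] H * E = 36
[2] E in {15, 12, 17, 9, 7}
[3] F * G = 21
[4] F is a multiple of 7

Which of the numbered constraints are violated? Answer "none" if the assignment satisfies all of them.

[1] H * E = 3 * 12 = 36  OK
[2] E = 12 is in {15, 12, 17, 9, 7}  OK
[3] F * G = 7 * 3 = 21  OK
[4] 7 / 7 = 1, so 7 divides 7  OK

The assignment satisfies every constraint.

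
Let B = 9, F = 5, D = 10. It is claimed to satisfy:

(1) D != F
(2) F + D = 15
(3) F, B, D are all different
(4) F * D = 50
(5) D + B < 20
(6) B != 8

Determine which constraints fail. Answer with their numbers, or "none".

All constraints are satisfied.

(1) D = 10, F = 5; distinct — OK.
(2) F + D = 5 + 10 = 15 — OK.
(3) values 5, 9, 10 are pairwise distinct — OK.
(4) F * D = 5 * 10 = 50 — OK.
(5) D + B = 10 + 9 = 19; 19 < 20 — OK.
(6) B = 9, and 9 ≠ 8 — OK.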